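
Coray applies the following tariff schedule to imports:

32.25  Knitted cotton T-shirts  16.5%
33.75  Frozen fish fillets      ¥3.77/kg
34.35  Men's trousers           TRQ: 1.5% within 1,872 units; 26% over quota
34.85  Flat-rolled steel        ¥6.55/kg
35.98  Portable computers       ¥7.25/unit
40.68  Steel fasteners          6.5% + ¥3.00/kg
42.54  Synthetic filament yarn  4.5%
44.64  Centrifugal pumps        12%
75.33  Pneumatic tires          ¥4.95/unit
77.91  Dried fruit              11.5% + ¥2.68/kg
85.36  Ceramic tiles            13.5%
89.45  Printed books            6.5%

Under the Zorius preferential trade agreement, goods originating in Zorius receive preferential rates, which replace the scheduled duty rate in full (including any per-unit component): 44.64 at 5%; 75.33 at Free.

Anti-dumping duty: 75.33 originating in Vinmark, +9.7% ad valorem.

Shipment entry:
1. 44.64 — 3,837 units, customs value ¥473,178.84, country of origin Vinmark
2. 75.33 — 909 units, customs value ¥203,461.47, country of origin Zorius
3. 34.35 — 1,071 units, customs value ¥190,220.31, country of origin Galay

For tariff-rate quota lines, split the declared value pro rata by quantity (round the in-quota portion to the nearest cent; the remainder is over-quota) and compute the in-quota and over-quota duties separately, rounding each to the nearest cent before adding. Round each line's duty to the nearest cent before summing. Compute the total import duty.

Line 1 (44.64, Vinmark, 3,837 units, ¥473,178.84):
Base rate for 44.64 is 12%.
44.64 has an FTA preferential rate, but origin Vinmark is not Zorius; base rate stands.
Duty = ¥473,178.84 × 12% = ¥56,781.46.
Line 2 (75.33, Zorius, 909 units, ¥203,461.47):
Base rate for 75.33 is ¥4.95/unit.
Origin Zorius qualifies under the Coray–Zorius agreement and 75.33 is covered: preferential rate Free applies instead.
The additional-duty order on 75.33 targets Vinmark, not Zorius; it does not apply.
Duty = ¥203,461.47 × 0% = ¥0.00.
Line 3 (34.35, Galay, 1,071 units, ¥190,220.31):
Code 34.35 is under a tariff-rate quota (threshold 1,872 units). Quantity 1,071 units is within the quota, so the in-quota rate 1.5% applies to the full value.
Duty = ¥190,220.31 × 1.5% = ¥2,853.30.
Total = ¥56,781.46 + ¥0.00 + ¥2,853.30 = ¥59,634.76.

¥59,634.76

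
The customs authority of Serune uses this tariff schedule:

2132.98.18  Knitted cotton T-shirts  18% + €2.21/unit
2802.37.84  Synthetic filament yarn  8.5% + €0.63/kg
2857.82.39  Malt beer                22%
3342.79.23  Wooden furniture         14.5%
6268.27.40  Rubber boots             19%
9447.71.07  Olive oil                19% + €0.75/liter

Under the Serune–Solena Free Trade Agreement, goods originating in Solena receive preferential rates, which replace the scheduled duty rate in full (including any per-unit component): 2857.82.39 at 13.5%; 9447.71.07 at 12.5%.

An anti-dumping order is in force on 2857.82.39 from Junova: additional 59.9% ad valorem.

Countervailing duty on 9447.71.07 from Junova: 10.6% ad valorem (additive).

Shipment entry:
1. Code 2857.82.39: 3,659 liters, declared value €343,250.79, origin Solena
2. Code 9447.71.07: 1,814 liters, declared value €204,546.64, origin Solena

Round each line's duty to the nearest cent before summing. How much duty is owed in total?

Line 1 (2857.82.39, Solena, 3,659 liters, €343,250.79):
Base rate for 2857.82.39 is 22%.
Origin Solena qualifies under the Serune–Solena agreement and 2857.82.39 is covered: preferential rate 13.5% applies instead.
The additional-duty order on 2857.82.39 targets Junova, not Solena; it does not apply.
Duty = €343,250.79 × 13.5% = €46,338.86.
Line 2 (9447.71.07, Solena, 1,814 liters, €204,546.64):
Base rate for 9447.71.07 is 19% + €0.75/liter.
Origin Solena qualifies under the Serune–Solena agreement and 9447.71.07 is covered: preferential rate 12.5% applies instead.
The additional-duty order on 9447.71.07 targets Junova, not Solena; it does not apply.
Duty = €204,546.64 × 12.5% = €25,568.33.
Total = €46,338.86 + €25,568.33 = €71,907.19.

€71,907.19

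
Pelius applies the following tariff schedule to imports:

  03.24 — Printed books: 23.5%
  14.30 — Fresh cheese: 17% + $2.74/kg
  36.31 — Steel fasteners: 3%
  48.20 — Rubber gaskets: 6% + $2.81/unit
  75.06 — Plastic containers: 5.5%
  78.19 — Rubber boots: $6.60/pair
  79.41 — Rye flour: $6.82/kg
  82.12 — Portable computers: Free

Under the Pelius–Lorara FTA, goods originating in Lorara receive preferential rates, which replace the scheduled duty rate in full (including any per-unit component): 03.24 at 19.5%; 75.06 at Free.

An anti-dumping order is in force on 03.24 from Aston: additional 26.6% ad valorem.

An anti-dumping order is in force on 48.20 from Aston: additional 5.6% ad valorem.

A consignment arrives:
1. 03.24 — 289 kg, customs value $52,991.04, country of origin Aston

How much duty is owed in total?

$26,548.51

Line 1 (03.24, Aston, 289 kg, $52,991.04):
Base rate for 03.24 is 23.5%.
03.24 has an FTA preferential rate, but origin Aston is not Lorara; base rate stands.
Additional duty on 03.24 from Aston: +26.6%. Applied ad valorem rate: 23.5% + 26.6% = 50.1%.
Duty = $52,991.04 × 50.1% = $26,548.51.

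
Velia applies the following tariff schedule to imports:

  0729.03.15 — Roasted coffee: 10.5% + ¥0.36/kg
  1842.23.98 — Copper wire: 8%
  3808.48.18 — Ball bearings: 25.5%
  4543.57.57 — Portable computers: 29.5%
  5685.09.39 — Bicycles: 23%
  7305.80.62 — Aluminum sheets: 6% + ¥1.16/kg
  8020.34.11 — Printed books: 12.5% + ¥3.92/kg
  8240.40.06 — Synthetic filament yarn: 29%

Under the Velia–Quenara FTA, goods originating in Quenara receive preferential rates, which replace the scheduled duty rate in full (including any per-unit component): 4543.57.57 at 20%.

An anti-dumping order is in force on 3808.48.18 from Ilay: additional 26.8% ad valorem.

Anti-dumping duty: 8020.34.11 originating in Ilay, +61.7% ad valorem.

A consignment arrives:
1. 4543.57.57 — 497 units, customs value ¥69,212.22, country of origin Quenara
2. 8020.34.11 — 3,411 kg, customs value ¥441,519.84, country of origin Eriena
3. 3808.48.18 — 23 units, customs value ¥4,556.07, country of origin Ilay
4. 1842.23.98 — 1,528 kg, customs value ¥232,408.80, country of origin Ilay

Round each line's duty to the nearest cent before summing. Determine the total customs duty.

Line 1 (4543.57.57, Quenara, 497 units, ¥69,212.22):
Base rate for 4543.57.57 is 29.5%.
Origin Quenara qualifies under the Velia–Quenara agreement and 4543.57.57 is covered: preferential rate 20% applies instead.
Duty = ¥69,212.22 × 20% = ¥13,842.44.
Line 2 (8020.34.11, Eriena, 3,411 kg, ¥441,519.84):
Base rate for 8020.34.11 is 12.5% + ¥3.92/kg.
The additional-duty order on 8020.34.11 targets Ilay, not Eriena; it does not apply.
Duty = ¥441,519.84 × 12.5% + 3,411 × ¥3.92 = ¥68,561.10.
Line 3 (3808.48.18, Ilay, 23 units, ¥4,556.07):
Base rate for 3808.48.18 is 25.5%.
Additional duty on 3808.48.18 from Ilay: +26.8%. Applied ad valorem rate: 25.5% + 26.8% = 52.3%.
Duty = ¥4,556.07 × 52.3% = ¥2,382.82.
Line 4 (1842.23.98, Ilay, 1,528 kg, ¥232,408.80):
Base rate for 1842.23.98 is 8%.
Duty = ¥232,408.80 × 8% = ¥18,592.70.
Total = ¥13,842.44 + ¥68,561.10 + ¥2,382.82 + ¥18,592.70 = ¥103,379.06.

¥103,379.06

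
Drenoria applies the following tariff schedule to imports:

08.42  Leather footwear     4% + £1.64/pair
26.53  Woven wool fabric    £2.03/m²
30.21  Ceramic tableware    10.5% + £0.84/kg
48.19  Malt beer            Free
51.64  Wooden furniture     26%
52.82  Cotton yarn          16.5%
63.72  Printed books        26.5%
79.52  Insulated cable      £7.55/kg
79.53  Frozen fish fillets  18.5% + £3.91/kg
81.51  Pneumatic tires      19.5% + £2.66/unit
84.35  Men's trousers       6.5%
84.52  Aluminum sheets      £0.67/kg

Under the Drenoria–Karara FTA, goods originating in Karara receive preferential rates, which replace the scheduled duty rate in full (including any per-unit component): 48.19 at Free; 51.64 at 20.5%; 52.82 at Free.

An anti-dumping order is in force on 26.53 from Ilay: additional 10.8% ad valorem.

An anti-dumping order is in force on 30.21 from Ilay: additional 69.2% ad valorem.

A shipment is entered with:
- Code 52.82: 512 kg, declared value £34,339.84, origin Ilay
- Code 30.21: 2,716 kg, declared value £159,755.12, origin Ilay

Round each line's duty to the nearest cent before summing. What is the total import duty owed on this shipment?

Line 1 (52.82, Ilay, 512 kg, £34,339.84):
Base rate for 52.82 is 16.5%.
52.82 has an FTA preferential rate, but origin Ilay is not Karara; base rate stands.
Duty = £34,339.84 × 16.5% = £5,666.07.
Line 2 (30.21, Ilay, 2,716 kg, £159,755.12):
Base rate for 30.21 is 10.5% + £0.84/kg.
Additional duty on 30.21 from Ilay: +69.2%. Applied ad valorem rate: 10.5% + 69.2% = 79.7%.
Duty = £159,755.12 × 79.7% + 2,716 × £0.84 = £129,606.27.
Total = £5,666.07 + £129,606.27 = £135,272.34.

£135,272.34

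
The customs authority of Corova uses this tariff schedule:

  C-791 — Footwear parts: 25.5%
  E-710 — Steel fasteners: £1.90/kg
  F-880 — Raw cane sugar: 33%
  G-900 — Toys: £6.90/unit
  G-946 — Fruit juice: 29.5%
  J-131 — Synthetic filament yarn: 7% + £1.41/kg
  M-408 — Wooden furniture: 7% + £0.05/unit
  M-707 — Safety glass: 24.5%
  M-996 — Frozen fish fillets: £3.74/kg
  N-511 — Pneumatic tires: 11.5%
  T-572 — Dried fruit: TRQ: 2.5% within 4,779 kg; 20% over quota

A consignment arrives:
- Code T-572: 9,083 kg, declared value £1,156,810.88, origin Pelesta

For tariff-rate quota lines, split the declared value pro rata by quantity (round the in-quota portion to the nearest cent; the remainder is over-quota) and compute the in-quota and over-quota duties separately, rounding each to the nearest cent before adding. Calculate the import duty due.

Line 1 (T-572, Pelesta, 9,083 kg, £1,156,810.88):
Code T-572 is under a tariff-rate quota (threshold 4,779 kg). In-quota: 4,779 kg at 2.5%; over-quota: 4,304 kg at 20%.
Pro-rata value split: in-quota = £1,156,810.88 × 4,779/9,083 = £608,653.44; over-quota = £1,156,810.88 − £608,653.44 = £548,157.44.
In-quota duty = £608,653.44 × 2.5% = £15,216.34. Over-quota duty = £548,157.44 × 20% = £109,631.49.
Line duty = £15,216.34 + £109,631.49 = £124,847.83.

£124,847.83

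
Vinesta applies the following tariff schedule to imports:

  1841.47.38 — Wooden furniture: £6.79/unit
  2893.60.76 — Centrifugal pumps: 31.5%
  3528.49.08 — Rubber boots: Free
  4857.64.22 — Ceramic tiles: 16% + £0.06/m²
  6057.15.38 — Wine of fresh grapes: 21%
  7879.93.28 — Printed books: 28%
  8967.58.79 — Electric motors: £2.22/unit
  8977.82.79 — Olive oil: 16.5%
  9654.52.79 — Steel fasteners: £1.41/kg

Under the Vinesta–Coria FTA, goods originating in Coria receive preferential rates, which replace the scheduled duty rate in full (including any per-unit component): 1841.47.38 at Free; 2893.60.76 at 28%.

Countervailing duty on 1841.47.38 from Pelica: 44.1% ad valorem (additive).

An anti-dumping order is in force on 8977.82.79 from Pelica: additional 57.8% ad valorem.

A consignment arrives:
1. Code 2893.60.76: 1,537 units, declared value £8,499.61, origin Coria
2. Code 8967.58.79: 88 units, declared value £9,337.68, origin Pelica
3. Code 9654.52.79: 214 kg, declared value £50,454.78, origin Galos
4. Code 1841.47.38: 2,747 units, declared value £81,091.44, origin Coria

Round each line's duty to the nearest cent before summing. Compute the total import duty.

£2,876.99

Line 1 (2893.60.76, Coria, 1,537 units, £8,499.61):
Base rate for 2893.60.76 is 31.5%.
Origin Coria qualifies under the Vinesta–Coria agreement and 2893.60.76 is covered: preferential rate 28% applies instead.
Duty = £8,499.61 × 28% = £2,379.89.
Line 2 (8967.58.79, Pelica, 88 units, £9,337.68):
Base rate for 8967.58.79 is £2.22/unit.
Duty = 88 × £2.22 = £195.36.
Line 3 (9654.52.79, Galos, 214 kg, £50,454.78):
Base rate for 9654.52.79 is £1.41/kg.
Duty = 214 × £1.41 = £301.74.
Line 4 (1841.47.38, Coria, 2,747 units, £81,091.44):
Base rate for 1841.47.38 is £6.79/unit.
Origin Coria qualifies under the Vinesta–Coria agreement and 1841.47.38 is covered: preferential rate Free applies instead.
The additional-duty order on 1841.47.38 targets Pelica, not Coria; it does not apply.
Duty = £81,091.44 × 0% = £0.00.
Total = £2,379.89 + £195.36 + £301.74 + £0.00 = £2,876.99.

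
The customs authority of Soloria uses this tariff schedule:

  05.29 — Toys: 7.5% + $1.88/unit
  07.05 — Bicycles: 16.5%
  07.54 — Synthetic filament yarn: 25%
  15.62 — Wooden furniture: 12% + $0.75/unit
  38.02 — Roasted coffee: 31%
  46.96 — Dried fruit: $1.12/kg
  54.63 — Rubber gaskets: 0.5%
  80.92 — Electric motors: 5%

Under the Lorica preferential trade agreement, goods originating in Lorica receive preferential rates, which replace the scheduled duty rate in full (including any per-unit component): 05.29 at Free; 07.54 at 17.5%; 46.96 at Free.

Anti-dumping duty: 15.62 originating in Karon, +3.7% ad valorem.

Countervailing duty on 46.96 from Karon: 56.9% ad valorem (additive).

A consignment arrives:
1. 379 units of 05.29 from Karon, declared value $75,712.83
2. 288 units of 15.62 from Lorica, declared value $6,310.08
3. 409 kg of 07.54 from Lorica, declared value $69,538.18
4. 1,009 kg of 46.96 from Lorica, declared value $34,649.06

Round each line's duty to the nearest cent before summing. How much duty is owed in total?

$19,533.37

Line 1 (05.29, Karon, 379 units, $75,712.83):
Base rate for 05.29 is 7.5% + $1.88/unit.
05.29 has an FTA preferential rate, but origin Karon is not Lorica; base rate stands.
Duty = $75,712.83 × 7.5% + 379 × $1.88 = $6,390.98.
Line 2 (15.62, Lorica, 288 units, $6,310.08):
Base rate for 15.62 is 12% + $0.75/unit.
Origin Lorica is the FTA partner but 15.62 is not on the preference list; base rate stands.
The additional-duty order on 15.62 targets Karon, not Lorica; it does not apply.
Duty = $6,310.08 × 12% + 288 × $0.75 = $973.21.
Line 3 (07.54, Lorica, 409 kg, $69,538.18):
Base rate for 07.54 is 25%.
Origin Lorica qualifies under the Soloria–Lorica agreement and 07.54 is covered: preferential rate 17.5% applies instead.
Duty = $69,538.18 × 17.5% = $12,169.18.
Line 4 (46.96, Lorica, 1,009 kg, $34,649.06):
Base rate for 46.96 is $1.12/kg.
Origin Lorica qualifies under the Soloria–Lorica agreement and 46.96 is covered: preferential rate Free applies instead.
The additional-duty order on 46.96 targets Karon, not Lorica; it does not apply.
Duty = $34,649.06 × 0% = $0.00.
Total = $6,390.98 + $973.21 + $12,169.18 + $0.00 = $19,533.37.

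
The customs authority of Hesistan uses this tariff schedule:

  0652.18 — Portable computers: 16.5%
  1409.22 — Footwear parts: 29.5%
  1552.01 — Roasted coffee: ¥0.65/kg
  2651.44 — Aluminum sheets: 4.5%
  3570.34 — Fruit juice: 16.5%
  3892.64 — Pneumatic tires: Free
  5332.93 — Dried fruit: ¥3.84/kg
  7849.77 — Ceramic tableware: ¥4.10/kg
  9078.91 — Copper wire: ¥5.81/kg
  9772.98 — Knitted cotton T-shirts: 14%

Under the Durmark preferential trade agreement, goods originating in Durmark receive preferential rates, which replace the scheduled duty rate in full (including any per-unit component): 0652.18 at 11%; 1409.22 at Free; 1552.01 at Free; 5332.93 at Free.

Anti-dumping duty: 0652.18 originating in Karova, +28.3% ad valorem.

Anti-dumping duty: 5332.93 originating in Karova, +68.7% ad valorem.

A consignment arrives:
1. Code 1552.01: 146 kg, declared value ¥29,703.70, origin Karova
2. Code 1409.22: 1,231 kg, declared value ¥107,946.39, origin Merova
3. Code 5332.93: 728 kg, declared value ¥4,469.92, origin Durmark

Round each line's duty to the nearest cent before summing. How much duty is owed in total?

¥31,939.09

Line 1 (1552.01, Karova, 146 kg, ¥29,703.70):
Base rate for 1552.01 is ¥0.65/kg.
1552.01 has an FTA preferential rate, but origin Karova is not Durmark; base rate stands.
Duty = 146 × ¥0.65 = ¥94.90.
Line 2 (1409.22, Merova, 1,231 kg, ¥107,946.39):
Base rate for 1409.22 is 29.5%.
1409.22 has an FTA preferential rate, but origin Merova is not Durmark; base rate stands.
Duty = ¥107,946.39 × 29.5% = ¥31,844.19.
Line 3 (5332.93, Durmark, 728 kg, ¥4,469.92):
Base rate for 5332.93 is ¥3.84/kg.
Origin Durmark qualifies under the Hesistan–Durmark agreement and 5332.93 is covered: preferential rate Free applies instead.
The additional-duty order on 5332.93 targets Karova, not Durmark; it does not apply.
Duty = ¥4,469.92 × 0% = ¥0.00.
Total = ¥94.90 + ¥31,844.19 + ¥0.00 = ¥31,939.09.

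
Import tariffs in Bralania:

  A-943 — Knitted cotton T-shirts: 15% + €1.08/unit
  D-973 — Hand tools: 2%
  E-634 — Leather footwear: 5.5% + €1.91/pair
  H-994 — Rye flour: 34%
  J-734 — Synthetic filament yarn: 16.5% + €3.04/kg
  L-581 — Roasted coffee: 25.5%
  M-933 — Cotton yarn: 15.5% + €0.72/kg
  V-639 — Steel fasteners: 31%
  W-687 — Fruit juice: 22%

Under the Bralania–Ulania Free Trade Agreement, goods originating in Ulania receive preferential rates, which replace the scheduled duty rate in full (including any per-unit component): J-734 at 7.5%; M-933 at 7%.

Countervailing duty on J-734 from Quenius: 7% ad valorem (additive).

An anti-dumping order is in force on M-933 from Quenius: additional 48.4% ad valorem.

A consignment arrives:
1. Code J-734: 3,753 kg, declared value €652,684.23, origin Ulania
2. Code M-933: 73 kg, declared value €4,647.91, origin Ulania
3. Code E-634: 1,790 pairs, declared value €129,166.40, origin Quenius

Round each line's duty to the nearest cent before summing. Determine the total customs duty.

€59,799.72

Line 1 (J-734, Ulania, 3,753 kg, €652,684.23):
Base rate for J-734 is 16.5% + €3.04/kg.
Origin Ulania qualifies under the Bralania–Ulania agreement and J-734 is covered: preferential rate 7.5% applies instead.
The additional-duty order on J-734 targets Quenius, not Ulania; it does not apply.
Duty = €652,684.23 × 7.5% = €48,951.32.
Line 2 (M-933, Ulania, 73 kg, €4,647.91):
Base rate for M-933 is 15.5% + €0.72/kg.
Origin Ulania qualifies under the Bralania–Ulania agreement and M-933 is covered: preferential rate 7% applies instead.
The additional-duty order on M-933 targets Quenius, not Ulania; it does not apply.
Duty = €4,647.91 × 7% = €325.35.
Line 3 (E-634, Quenius, 1,790 pairs, €129,166.40):
Base rate for E-634 is 5.5% + €1.91/pair.
Duty = €129,166.40 × 5.5% + 1,790 × €1.91 = €10,523.05.
Total = €48,951.32 + €325.35 + €10,523.05 = €59,799.72.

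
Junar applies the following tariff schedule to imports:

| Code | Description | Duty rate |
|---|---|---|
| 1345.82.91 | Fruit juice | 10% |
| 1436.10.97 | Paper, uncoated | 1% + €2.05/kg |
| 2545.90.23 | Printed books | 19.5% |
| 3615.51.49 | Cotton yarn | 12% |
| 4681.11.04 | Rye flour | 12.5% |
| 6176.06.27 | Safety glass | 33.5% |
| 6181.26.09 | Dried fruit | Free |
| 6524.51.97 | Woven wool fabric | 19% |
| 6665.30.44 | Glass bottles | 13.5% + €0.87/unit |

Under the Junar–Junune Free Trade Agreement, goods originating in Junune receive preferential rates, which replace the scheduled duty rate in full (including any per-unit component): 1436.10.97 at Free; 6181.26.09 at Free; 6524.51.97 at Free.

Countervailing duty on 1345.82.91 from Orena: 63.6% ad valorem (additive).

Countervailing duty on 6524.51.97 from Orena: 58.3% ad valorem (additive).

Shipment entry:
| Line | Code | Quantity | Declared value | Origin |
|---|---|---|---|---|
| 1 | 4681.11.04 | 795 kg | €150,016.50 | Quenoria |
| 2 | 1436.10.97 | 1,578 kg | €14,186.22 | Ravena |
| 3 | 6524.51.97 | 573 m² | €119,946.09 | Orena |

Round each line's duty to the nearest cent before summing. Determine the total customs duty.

Line 1 (4681.11.04, Quenoria, 795 kg, €150,016.50):
Base rate for 4681.11.04 is 12.5%.
Duty = €150,016.50 × 12.5% = €18,752.06.
Line 2 (1436.10.97, Ravena, 1,578 kg, €14,186.22):
Base rate for 1436.10.97 is 1% + €2.05/kg.
1436.10.97 has an FTA preferential rate, but origin Ravena is not Junune; base rate stands.
Duty = €14,186.22 × 1% + 1,578 × €2.05 = €3,376.76.
Line 3 (6524.51.97, Orena, 573 m², €119,946.09):
Base rate for 6524.51.97 is 19%.
6524.51.97 has an FTA preferential rate, but origin Orena is not Junune; base rate stands.
Additional duty on 6524.51.97 from Orena: +58.3%. Applied ad valorem rate: 19% + 58.3% = 77.3%.
Duty = €119,946.09 × 77.3% = €92,718.33.
Total = €18,752.06 + €3,376.76 + €92,718.33 = €114,847.15.

€114,847.15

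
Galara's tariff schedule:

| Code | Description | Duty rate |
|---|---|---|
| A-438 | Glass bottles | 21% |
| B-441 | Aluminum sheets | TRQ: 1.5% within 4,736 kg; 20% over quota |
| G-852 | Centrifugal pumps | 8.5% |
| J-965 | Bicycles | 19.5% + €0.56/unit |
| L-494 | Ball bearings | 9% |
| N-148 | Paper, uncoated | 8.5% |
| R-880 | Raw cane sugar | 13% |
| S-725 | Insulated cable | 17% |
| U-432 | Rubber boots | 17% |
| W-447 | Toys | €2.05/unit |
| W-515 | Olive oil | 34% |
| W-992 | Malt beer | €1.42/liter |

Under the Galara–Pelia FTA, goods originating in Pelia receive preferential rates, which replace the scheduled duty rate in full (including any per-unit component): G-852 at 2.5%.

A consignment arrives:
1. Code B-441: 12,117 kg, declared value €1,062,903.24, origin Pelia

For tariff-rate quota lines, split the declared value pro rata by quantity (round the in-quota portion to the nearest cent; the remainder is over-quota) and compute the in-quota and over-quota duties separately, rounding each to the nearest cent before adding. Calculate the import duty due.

Line 1 (B-441, Pelia, 12,117 kg, €1,062,903.24):
Code B-441 is under a tariff-rate quota (threshold 4,736 kg). In-quota: 4,736 kg at 1.5%; over-quota: 7,381 kg at 20%.
Pro-rata value split: in-quota = €1,062,903.24 × 4,736/12,117 = €415,441.92; over-quota = €1,062,903.24 − €415,441.92 = €647,461.32.
In-quota duty = €415,441.92 × 1.5% = €6,231.63. Over-quota duty = €647,461.32 × 20% = €129,492.26.
Line duty = €6,231.63 + €129,492.26 = €135,723.89.

€135,723.89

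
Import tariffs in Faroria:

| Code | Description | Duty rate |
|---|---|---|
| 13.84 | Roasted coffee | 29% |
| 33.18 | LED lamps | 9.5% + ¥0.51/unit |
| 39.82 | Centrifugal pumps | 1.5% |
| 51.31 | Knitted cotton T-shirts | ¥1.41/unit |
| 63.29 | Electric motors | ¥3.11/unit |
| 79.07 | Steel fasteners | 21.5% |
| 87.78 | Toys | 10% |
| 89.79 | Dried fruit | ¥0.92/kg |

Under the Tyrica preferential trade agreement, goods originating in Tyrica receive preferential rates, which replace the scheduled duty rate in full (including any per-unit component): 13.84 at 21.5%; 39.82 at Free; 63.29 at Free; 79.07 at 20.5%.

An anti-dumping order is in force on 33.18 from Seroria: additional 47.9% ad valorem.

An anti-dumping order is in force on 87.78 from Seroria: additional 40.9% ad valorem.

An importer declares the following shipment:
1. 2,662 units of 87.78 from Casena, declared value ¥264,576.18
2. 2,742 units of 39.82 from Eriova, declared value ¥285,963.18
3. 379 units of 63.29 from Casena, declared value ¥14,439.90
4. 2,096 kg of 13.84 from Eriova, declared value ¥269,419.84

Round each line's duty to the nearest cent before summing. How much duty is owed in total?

¥110,057.51

Line 1 (87.78, Casena, 2,662 units, ¥264,576.18):
Base rate for 87.78 is 10%.
The additional-duty order on 87.78 targets Seroria, not Casena; it does not apply.
Duty = ¥264,576.18 × 10% = ¥26,457.62.
Line 2 (39.82, Eriova, 2,742 units, ¥285,963.18):
Base rate for 39.82 is 1.5%.
39.82 has an FTA preferential rate, but origin Eriova is not Tyrica; base rate stands.
Duty = ¥285,963.18 × 1.5% = ¥4,289.45.
Line 3 (63.29, Casena, 379 units, ¥14,439.90):
Base rate for 63.29 is ¥3.11/unit.
63.29 has an FTA preferential rate, but origin Casena is not Tyrica; base rate stands.
Duty = 379 × ¥3.11 = ¥1,178.69.
Line 4 (13.84, Eriova, 2,096 kg, ¥269,419.84):
Base rate for 13.84 is 29%.
13.84 has an FTA preferential rate, but origin Eriova is not Tyrica; base rate stands.
Duty = ¥269,419.84 × 29% = ¥78,131.75.
Total = ¥26,457.62 + ¥4,289.45 + ¥1,178.69 + ¥78,131.75 = ¥110,057.51.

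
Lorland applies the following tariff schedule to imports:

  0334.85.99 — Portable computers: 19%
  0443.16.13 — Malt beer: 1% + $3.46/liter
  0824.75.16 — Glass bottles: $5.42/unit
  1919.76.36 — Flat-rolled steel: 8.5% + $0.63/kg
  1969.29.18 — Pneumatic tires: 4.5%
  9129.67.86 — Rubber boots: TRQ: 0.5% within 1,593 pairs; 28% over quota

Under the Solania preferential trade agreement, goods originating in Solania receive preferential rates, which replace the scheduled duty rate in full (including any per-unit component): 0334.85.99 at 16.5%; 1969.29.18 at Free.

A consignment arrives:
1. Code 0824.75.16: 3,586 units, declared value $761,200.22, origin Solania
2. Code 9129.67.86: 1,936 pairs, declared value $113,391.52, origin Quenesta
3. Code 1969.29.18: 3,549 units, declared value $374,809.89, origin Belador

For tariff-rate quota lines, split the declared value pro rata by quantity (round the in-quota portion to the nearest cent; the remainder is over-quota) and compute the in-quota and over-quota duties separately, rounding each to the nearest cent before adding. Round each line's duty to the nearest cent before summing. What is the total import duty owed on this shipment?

Line 1 (0824.75.16, Solania, 3,586 units, $761,200.22):
Base rate for 0824.75.16 is $5.42/unit.
Origin Solania is the FTA partner but 0824.75.16 is not on the preference list; base rate stands.
Duty = 3,586 × $5.42 = $19,436.12.
Line 2 (9129.67.86, Quenesta, 1,936 pairs, $113,391.52):
Code 9129.67.86 is under a tariff-rate quota (threshold 1,593 pairs). In-quota: 1,593 pairs at 0.5%; over-quota: 343 pairs at 28%.
Pro-rata value split: in-quota = $113,391.52 × 1,593/1,936 = $93,302.01; over-quota = $113,391.52 − $93,302.01 = $20,089.51.
In-quota duty = $93,302.01 × 0.5% = $466.51. Over-quota duty = $20,089.51 × 28% = $5,625.06.
Line duty = $466.51 + $5,625.06 = $6,091.57.
Line 3 (1969.29.18, Belador, 3,549 units, $374,809.89):
Base rate for 1969.29.18 is 4.5%.
1969.29.18 has an FTA preferential rate, but origin Belador is not Solania; base rate stands.
Duty = $374,809.89 × 4.5% = $16,866.45.
Total = $19,436.12 + $6,091.57 + $16,866.45 = $42,394.14.

$42,394.14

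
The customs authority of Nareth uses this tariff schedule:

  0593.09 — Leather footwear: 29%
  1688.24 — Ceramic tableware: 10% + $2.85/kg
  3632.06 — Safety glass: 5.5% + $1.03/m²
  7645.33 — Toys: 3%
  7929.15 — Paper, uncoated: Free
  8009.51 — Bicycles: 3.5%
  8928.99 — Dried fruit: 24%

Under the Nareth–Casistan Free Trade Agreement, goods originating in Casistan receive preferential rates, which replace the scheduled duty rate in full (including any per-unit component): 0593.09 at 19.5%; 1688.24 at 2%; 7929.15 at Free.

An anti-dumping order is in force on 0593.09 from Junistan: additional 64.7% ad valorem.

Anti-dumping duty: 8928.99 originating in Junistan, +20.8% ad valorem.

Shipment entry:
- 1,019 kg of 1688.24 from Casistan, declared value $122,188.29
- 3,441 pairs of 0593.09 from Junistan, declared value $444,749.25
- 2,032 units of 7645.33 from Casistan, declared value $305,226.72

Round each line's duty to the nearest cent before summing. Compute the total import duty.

Line 1 (1688.24, Casistan, 1,019 kg, $122,188.29):
Base rate for 1688.24 is 10% + $2.85/kg.
Origin Casistan qualifies under the Nareth–Casistan agreement and 1688.24 is covered: preferential rate 2% applies instead.
Duty = $122,188.29 × 2% = $2,443.77.
Line 2 (0593.09, Junistan, 3,441 pairs, $444,749.25):
Base rate for 0593.09 is 29%.
0593.09 has an FTA preferential rate, but origin Junistan is not Casistan; base rate stands.
Additional duty on 0593.09 from Junistan: +64.7%. Applied ad valorem rate: 29% + 64.7% = 93.7%.
Duty = $444,749.25 × 93.7% = $416,730.05.
Line 3 (7645.33, Casistan, 2,032 units, $305,226.72):
Base rate for 7645.33 is 3%.
Origin Casistan is the FTA partner but 7645.33 is not on the preference list; base rate stands.
Duty = $305,226.72 × 3% = $9,156.80.
Total = $2,443.77 + $416,730.05 + $9,156.80 = $428,330.62.

$428,330.62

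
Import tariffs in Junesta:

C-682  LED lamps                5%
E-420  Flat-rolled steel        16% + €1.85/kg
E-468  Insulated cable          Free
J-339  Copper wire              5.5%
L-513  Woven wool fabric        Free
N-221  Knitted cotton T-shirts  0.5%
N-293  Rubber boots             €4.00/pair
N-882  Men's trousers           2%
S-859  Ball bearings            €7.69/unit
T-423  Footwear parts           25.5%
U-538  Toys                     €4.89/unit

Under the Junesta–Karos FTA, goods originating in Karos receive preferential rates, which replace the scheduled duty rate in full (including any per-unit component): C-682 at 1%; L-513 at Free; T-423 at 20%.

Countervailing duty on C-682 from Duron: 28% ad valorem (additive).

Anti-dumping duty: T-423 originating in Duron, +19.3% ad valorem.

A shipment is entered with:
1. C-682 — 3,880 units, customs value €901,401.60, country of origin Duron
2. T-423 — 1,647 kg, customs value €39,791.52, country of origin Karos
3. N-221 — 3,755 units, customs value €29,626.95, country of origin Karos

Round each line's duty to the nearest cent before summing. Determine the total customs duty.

€305,568.96

Line 1 (C-682, Duron, 3,880 units, €901,401.60):
Base rate for C-682 is 5%.
C-682 has an FTA preferential rate, but origin Duron is not Karos; base rate stands.
Additional duty on C-682 from Duron: +28%. Applied ad valorem rate: 5% + 28% = 33%.
Duty = €901,401.60 × 33% = €297,462.53.
Line 2 (T-423, Karos, 1,647 kg, €39,791.52):
Base rate for T-423 is 25.5%.
Origin Karos qualifies under the Junesta–Karos agreement and T-423 is covered: preferential rate 20% applies instead.
The additional-duty order on T-423 targets Duron, not Karos; it does not apply.
Duty = €39,791.52 × 20% = €7,958.30.
Line 3 (N-221, Karos, 3,755 units, €29,626.95):
Base rate for N-221 is 0.5%.
Origin Karos is the FTA partner but N-221 is not on the preference list; base rate stands.
Duty = €29,626.95 × 0.5% = €148.13.
Total = €297,462.53 + €7,958.30 + €148.13 = €305,568.96.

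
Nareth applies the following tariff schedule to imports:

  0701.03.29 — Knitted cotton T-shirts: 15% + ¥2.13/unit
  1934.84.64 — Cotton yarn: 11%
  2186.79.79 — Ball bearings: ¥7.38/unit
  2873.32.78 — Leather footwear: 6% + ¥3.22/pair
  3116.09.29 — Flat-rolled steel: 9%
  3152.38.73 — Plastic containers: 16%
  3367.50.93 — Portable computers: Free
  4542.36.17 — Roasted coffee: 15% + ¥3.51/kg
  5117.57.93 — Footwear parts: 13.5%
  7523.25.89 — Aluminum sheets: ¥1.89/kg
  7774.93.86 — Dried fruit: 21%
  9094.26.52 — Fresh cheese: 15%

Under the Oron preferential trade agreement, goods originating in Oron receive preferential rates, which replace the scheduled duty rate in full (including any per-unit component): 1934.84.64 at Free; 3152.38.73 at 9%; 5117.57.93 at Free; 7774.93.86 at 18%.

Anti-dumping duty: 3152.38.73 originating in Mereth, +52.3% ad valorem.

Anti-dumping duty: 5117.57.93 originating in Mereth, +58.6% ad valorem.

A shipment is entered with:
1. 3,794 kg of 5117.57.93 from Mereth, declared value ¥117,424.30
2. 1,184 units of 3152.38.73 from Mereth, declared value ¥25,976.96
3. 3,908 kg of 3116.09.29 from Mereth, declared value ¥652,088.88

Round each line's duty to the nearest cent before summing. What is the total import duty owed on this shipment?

¥161,093.18

Line 1 (5117.57.93, Mereth, 3,794 kg, ¥117,424.30):
Base rate for 5117.57.93 is 13.5%.
5117.57.93 has an FTA preferential rate, but origin Mereth is not Oron; base rate stands.
Additional duty on 5117.57.93 from Mereth: +58.6%. Applied ad valorem rate: 13.5% + 58.6% = 72.1%.
Duty = ¥117,424.30 × 72.1% = ¥84,662.92.
Line 2 (3152.38.73, Mereth, 1,184 units, ¥25,976.96):
Base rate for 3152.38.73 is 16%.
3152.38.73 has an FTA preferential rate, but origin Mereth is not Oron; base rate stands.
Additional duty on 3152.38.73 from Mereth: +52.3%. Applied ad valorem rate: 16% + 52.3% = 68.3%.
Duty = ¥25,976.96 × 68.3% = ¥17,742.26.
Line 3 (3116.09.29, Mereth, 3,908 kg, ¥652,088.88):
Base rate for 3116.09.29 is 9%.
Duty = ¥652,088.88 × 9% = ¥58,688.00.
Total = ¥84,662.92 + ¥17,742.26 + ¥58,688.00 = ¥161,093.18.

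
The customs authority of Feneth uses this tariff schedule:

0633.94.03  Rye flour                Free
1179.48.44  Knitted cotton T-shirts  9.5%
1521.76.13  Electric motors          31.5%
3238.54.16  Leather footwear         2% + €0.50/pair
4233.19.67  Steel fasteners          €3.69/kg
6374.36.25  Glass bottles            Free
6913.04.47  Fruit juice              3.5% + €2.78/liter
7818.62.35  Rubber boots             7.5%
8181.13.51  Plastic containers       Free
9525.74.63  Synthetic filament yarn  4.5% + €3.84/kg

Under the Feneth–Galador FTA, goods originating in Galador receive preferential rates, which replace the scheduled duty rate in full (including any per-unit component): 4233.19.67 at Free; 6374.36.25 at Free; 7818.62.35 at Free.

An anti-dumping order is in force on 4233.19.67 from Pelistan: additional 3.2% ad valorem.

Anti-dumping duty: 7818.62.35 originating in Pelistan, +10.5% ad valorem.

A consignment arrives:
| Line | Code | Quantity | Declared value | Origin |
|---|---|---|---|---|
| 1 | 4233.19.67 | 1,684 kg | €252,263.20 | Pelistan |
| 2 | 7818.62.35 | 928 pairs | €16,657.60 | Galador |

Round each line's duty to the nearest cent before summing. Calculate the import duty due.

Line 1 (4233.19.67, Pelistan, 1,684 kg, €252,263.20):
Base rate for 4233.19.67 is €3.69/kg.
4233.19.67 has an FTA preferential rate, but origin Pelistan is not Galador; base rate stands.
Additional duty on 4233.19.67 from Pelistan: +3.2% ad valorem. Applied ad valorem rate = 3.2%.
Duty = €252,263.20 × 3.2% + 1,684 × €3.69 = €14,286.38.
Line 2 (7818.62.35, Galador, 928 pairs, €16,657.60):
Base rate for 7818.62.35 is 7.5%.
Origin Galador qualifies under the Feneth–Galador agreement and 7818.62.35 is covered: preferential rate Free applies instead.
The additional-duty order on 7818.62.35 targets Pelistan, not Galador; it does not apply.
Duty = €16,657.60 × 0% = €0.00.
Total = €14,286.38 + €0.00 = €14,286.38.

€14,286.38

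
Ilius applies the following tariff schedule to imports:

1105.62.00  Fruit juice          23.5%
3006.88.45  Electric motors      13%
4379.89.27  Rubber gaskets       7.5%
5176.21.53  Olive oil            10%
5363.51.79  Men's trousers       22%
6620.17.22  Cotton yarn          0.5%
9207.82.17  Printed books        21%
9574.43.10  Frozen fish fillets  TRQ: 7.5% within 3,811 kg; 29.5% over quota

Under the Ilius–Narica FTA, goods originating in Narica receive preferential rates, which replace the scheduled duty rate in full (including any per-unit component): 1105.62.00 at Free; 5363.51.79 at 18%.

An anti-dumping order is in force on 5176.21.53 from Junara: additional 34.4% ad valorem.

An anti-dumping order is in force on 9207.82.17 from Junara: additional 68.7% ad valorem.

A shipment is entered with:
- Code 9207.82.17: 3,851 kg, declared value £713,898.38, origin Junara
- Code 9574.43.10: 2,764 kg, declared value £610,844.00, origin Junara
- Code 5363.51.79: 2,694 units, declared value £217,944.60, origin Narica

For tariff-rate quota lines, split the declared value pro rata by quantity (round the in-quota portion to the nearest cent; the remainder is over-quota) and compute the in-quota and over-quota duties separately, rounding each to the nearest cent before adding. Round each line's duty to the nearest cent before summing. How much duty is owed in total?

£725,410.18

Line 1 (9207.82.17, Junara, 3,851 kg, £713,898.38):
Base rate for 9207.82.17 is 21%.
Additional duty on 9207.82.17 from Junara: +68.7%. Applied ad valorem rate: 21% + 68.7% = 89.7%.
Duty = £713,898.38 × 89.7% = £640,366.85.
Line 2 (9574.43.10, Junara, 2,764 kg, £610,844.00):
Code 9574.43.10 is under a tariff-rate quota (threshold 3,811 kg). Quantity 2,764 kg is within the quota, so the in-quota rate 7.5% applies to the full value.
Duty = £610,844.00 × 7.5% = £45,813.30.
Line 3 (5363.51.79, Narica, 2,694 units, £217,944.60):
Base rate for 5363.51.79 is 22%.
Origin Narica qualifies under the Ilius–Narica agreement and 5363.51.79 is covered: preferential rate 18% applies instead.
Duty = £217,944.60 × 18% = £39,230.03.
Total = £640,366.85 + £45,813.30 + £39,230.03 = £725,410.18.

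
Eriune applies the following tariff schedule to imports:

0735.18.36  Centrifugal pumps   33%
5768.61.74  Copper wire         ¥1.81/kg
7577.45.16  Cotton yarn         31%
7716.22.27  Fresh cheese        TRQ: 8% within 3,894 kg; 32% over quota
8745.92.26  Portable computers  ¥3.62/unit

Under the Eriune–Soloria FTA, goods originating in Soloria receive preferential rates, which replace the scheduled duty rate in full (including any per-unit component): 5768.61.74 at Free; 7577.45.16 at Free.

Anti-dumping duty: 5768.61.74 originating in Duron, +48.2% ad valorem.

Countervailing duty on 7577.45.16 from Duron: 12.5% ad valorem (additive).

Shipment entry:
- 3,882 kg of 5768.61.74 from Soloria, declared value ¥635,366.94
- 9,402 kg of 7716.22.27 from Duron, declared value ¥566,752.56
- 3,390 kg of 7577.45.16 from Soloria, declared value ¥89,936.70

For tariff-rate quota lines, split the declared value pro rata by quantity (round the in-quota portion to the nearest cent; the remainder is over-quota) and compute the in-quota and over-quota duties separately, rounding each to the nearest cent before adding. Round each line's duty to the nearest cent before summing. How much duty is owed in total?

¥125,025.55

Line 1 (5768.61.74, Soloria, 3,882 kg, ¥635,366.94):
Base rate for 5768.61.74 is ¥1.81/kg.
Origin Soloria qualifies under the Eriune–Soloria agreement and 5768.61.74 is covered: preferential rate Free applies instead.
The additional-duty order on 5768.61.74 targets Duron, not Soloria; it does not apply.
Duty = ¥635,366.94 × 0% = ¥0.00.
Line 2 (7716.22.27, Duron, 9,402 kg, ¥566,752.56):
Code 7716.22.27 is under a tariff-rate quota (threshold 3,894 kg). In-quota: 3,894 kg at 8%; over-quota: 5,508 kg at 32%.
Pro-rata value split: in-quota = ¥566,752.56 × 3,894/9,402 = ¥234,730.32; over-quota = ¥566,752.56 − ¥234,730.32 = ¥332,022.24.
In-quota duty = ¥234,730.32 × 8% = ¥18,778.43. Over-quota duty = ¥332,022.24 × 32% = ¥106,247.12.
Line duty = ¥18,778.43 + ¥106,247.12 = ¥125,025.55.
Line 3 (7577.45.16, Soloria, 3,390 kg, ¥89,936.70):
Base rate for 7577.45.16 is 31%.
Origin Soloria qualifies under the Eriune–Soloria agreement and 7577.45.16 is covered: preferential rate Free applies instead.
The additional-duty order on 7577.45.16 targets Duron, not Soloria; it does not apply.
Duty = ¥89,936.70 × 0% = ¥0.00.
Total = ¥0.00 + ¥125,025.55 + ¥0.00 = ¥125,025.55.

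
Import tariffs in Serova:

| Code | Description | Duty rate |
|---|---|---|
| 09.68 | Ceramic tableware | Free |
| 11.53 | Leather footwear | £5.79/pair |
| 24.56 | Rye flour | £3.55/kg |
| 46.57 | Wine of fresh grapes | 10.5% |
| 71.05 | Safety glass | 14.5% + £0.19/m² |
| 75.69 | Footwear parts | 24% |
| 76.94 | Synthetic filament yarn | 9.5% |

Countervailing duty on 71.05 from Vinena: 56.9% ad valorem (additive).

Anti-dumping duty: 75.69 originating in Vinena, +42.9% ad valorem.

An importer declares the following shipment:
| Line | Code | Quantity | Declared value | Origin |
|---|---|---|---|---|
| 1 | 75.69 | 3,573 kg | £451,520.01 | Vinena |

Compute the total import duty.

Line 1 (75.69, Vinena, 3,573 kg, £451,520.01):
Base rate for 75.69 is 24%.
Additional duty on 75.69 from Vinena: +42.9%. Applied ad valorem rate: 24% + 42.9% = 66.9%.
Duty = £451,520.01 × 66.9% = £302,066.89.

£302,066.89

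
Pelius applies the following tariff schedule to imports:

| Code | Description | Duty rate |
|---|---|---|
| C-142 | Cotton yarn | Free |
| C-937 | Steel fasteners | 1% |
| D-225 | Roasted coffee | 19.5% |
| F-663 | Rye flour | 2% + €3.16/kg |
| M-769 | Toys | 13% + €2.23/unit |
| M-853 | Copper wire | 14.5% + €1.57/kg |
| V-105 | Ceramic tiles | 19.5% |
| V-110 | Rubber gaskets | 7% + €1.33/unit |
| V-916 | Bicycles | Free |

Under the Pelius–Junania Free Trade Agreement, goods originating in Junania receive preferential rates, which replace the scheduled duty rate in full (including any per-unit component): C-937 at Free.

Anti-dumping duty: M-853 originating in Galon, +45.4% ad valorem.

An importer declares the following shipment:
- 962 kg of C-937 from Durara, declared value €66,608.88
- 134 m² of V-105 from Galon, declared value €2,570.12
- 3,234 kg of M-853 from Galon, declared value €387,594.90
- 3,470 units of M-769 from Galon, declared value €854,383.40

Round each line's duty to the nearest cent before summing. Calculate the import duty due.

Line 1 (C-937, Durara, 962 kg, €66,608.88):
Base rate for C-937 is 1%.
C-937 has an FTA preferential rate, but origin Durara is not Junania; base rate stands.
Duty = €66,608.88 × 1% = €666.09.
Line 2 (V-105, Galon, 134 m², €2,570.12):
Base rate for V-105 is 19.5%.
Duty = €2,570.12 × 19.5% = €501.17.
Line 3 (M-853, Galon, 3,234 kg, €387,594.90):
Base rate for M-853 is 14.5% + €1.57/kg.
Additional duty on M-853 from Galon: +45.4%. Applied ad valorem rate: 14.5% + 45.4% = 59.9%.
Duty = €387,594.90 × 59.9% + 3,234 × €1.57 = €237,246.73.
Line 4 (M-769, Galon, 3,470 units, €854,383.40):
Base rate for M-769 is 13% + €2.23/unit.
Duty = €854,383.40 × 13% + 3,470 × €2.23 = €118,807.94.
Total = €666.09 + €501.17 + €237,246.73 + €118,807.94 = €357,221.93.

€357,221.93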